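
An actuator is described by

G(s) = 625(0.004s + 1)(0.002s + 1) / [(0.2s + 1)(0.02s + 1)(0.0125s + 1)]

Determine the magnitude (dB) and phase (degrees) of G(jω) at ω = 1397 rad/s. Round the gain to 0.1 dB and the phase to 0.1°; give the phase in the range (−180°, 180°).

At ω = 1397 rad/s:
zero (1 + j1397·0.004) = 1 + j5.588 → |·| ≈ 5.6768, ∠ ≈ 79.85°
zero (1 + j1397·0.002) = 1 + j2.794 → |·| ≈ 2.9676, ∠ ≈ 70.31°
pole (1 + j1397·0.2) = 1 + j279.4 → |·| ≈ 279.4, ∠ ≈ 89.79°
pole (1 + j1397·0.02) = 1 + j27.94 → |·| ≈ 27.958, ∠ ≈ 87.95°
pole (1 + j1397·0.0125) = 1 + j17.4625 → |·| ≈ 17.491, ∠ ≈ 86.72°
|G| = 625 · 5.6768 · 2.9676 / (279.4 · 27.958 · 17.491) ≈ 0.077062
Gain = 20 log₁₀(0.077062) ≈ -22.26 dB
∠G = (79.85° + 70.31°) − (89.79° + 87.95° + 86.72°) = -114.30°

-22.3 dB, -114.3°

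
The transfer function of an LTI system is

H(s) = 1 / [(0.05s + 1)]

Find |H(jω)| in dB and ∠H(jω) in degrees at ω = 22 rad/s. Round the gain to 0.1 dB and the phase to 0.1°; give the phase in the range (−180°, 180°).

At ω = 22 rad/s:
pole (1 + j22·0.05) = 1 + j1.1 → |·| ≈ 1.4866, ∠ ≈ 47.73°
|H| = 1 · 1 / (1.4866) ≈ 0.67268
Gain = 20 log₁₀(0.67268) ≈ -3.44 dB
∠H = (0°) − (47.73°) = -47.73°

-3.4 dB, -47.7°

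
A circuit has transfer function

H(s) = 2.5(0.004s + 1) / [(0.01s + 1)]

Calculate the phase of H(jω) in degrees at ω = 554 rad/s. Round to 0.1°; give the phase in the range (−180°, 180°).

At ω = 554 rad/s:
zero (1 + j554·0.004) = 1 + j2.216 → |·| ≈ 2.4312, ∠ ≈ 65.71°
pole (1 + j554·0.01) = 1 + j5.54 → |·| ≈ 5.6295, ∠ ≈ 79.77°
∠H = (65.71°) − (79.77°) = -14.06°

-14.1°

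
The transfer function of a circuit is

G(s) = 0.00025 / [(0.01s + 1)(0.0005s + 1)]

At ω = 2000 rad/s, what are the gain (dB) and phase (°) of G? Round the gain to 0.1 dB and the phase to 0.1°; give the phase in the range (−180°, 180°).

-101.1 dB, -132.1°

At ω = 2000 rad/s:
pole (1 + j2000·0.01) = 1 + j20 → |·| ≈ 20.025, ∠ ≈ 87.14°
pole (1 + j2000·0.0005) = 1 + j1 → |·| ≈ 1.4142, ∠ ≈ 45.00°
|G| = 0.00025 · 1 / (20.025 · 1.4142) ≈ 8.8279e-06
Gain = 20 log₁₀(8.8279e-06) ≈ -101.08 dB
∠G = (0°) − (87.14° + 45.00°) = -132.14°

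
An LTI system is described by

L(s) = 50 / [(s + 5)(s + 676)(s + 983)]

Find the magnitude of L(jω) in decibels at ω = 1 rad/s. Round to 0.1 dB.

At s = jω = j1:
pole (s+5): 5 + j1 → |·| = √(5²+1²) = √26 ≈ 5.099, ∠ = arctan(1/5) ≈ 11.31°
pole (s+676): 676 + j1 → |·| = √(676²+1²) = √456977 ≈ 676, ∠ = arctan(1/676) ≈ 0.08°
pole (s+983): 983 + j1 → |·| = √(983²+1²) = √966290 ≈ 983, ∠ = arctan(1/983) ≈ 0.06°
|L| = 50 / 3.3883e+06 ≈ 1.4757e-05
Gain = 20 log₁₀(1.4757e-05) ≈ -96.62 dB

-96.6 dB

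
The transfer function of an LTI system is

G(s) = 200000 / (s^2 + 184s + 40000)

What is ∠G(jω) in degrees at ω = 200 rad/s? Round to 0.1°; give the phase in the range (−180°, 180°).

-90.0°

At s = jω = j200:
quadratic: (j200)² + 184·j200 + 40000 = 0 + j36800 → |·| ≈ 36800, ∠ ≈ 90.00°
∠G = 0.00° − 90.00° = -90.00°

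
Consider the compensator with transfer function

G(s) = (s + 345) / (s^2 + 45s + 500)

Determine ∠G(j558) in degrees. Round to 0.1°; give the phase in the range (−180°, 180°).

-117.1°

Substitute s = j558:
Numerator: (j558) + 345 = 345 + j558
Denominator: (j558)^2 + 45(j558) + 500 = -310864 + j25110
|N| = √(345² + 558²) ≈ 656.04, ∠N ≈ 58.27°
|D| = √(310864² + 25110²) ≈ 3.1188e+05, ∠D ≈ 175.38°
∠G = 58.27° − 175.38° = -117.11°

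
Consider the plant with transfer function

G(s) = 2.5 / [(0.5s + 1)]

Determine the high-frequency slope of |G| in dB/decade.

Each pole contributes −20 dB/decade at high frequency; each zero contributes +20 dB/decade.
Net: 0 zero(s) − 1 pole(s) → -20 dB/decade.

-20 dB/decade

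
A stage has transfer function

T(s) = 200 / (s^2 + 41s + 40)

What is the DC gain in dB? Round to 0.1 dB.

T(0) = 200 / 40 = 5
20 log₁₀(5) ≈ 13.98 dB

14.0 dB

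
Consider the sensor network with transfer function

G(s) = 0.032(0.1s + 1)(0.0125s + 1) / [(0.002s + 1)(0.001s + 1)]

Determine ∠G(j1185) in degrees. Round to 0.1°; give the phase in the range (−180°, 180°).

58.7°

At ω = 1185 rad/s:
zero (1 + j1185·0.1) = 1 + j118.5 → |·| ≈ 118.5, ∠ ≈ 89.52°
zero (1 + j1185·0.0125) = 1 + j14.8125 → |·| ≈ 14.846, ∠ ≈ 86.14°
pole (1 + j1185·0.002) = 1 + j2.37 → |·| ≈ 2.5723, ∠ ≈ 67.12°
pole (1 + j1185·0.001) = 1 + j1.185 → |·| ≈ 1.5506, ∠ ≈ 49.84°
∠G = (89.52° + 86.14°) − (67.12° + 49.84°) = 58.70°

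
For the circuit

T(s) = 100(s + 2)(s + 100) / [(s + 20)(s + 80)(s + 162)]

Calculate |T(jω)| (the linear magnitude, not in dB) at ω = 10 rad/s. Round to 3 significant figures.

0.350

At s = jω = j10:
zero (s+2): 2 + j10 → |·| = √(2²+10²) = √104 ≈ 10.198, ∠ = arctan(10/2) ≈ 78.69°
zero (s+100): 100 + j10 → |·| = √(100²+10²) = √10100 ≈ 100.5, ∠ = arctan(10/100) ≈ 5.71°
pole (s+20): 20 + j10 → |·| = √(20²+10²) = √500 ≈ 22.361, ∠ = arctan(10/20) ≈ 26.57°
pole (s+80): 80 + j10 → |·| = √(80²+10²) = √6500 ≈ 80.623, ∠ = arctan(10/80) ≈ 7.13°
pole (s+162): 162 + j10 → |·| = √(162²+10²) = √26344 ≈ 162.31, ∠ = arctan(10/162) ≈ 3.53°
|T| = 100 · 1024.9 / 2.9261e+05 ≈ 0.35026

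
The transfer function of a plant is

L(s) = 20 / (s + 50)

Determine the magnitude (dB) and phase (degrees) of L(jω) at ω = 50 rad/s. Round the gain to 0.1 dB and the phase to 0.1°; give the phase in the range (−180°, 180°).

Substitute s = j50:
Numerator: 20 = 20 + j0
Denominator: (j50) + 50 = 50 + j50
|N| = √(20² + 0²) ≈ 20, ∠N ≈ 0.00°
|D| = √(50² + 50²) ≈ 70.711, ∠D ≈ 45.00°
|L| = 20 / 70.711 ≈ 0.28284
Gain = 20 log₁₀(0.28284) ≈ -10.97 dB
∠L = 0.00° − 45.00° = -45.00°

-11.0 dB, -45.0°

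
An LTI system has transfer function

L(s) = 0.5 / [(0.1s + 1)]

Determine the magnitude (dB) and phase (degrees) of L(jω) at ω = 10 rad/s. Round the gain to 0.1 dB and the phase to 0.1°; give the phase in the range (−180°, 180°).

-9.0 dB, -45.0°

At ω = 10 rad/s:
pole (1 + j10·0.1) = 1 + j1 → |·| ≈ 1.4142, ∠ ≈ 45.00°
|L| = 0.5 · 1 / (1.4142) ≈ 0.35356
Gain = 20 log₁₀(0.35356) ≈ -9.03 dB
∠L = (0°) − (45.00°) = -45.00°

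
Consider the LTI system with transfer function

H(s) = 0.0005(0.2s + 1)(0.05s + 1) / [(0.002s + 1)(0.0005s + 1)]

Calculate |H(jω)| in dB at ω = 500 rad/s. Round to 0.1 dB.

At ω = 500 rad/s:
zero (1 + j500·0.2) = 1 + j100 → |·| ≈ 100, ∠ ≈ 89.43°
zero (1 + j500·0.05) = 1 + j25 → |·| ≈ 25.02, ∠ ≈ 87.71°
pole (1 + j500·0.002) = 1 + j1 → |·| ≈ 1.4142, ∠ ≈ 45.00°
pole (1 + j500·0.0005) = 1 + j0.25 → |·| ≈ 1.0308, ∠ ≈ 14.04°
|H| = 0.0005 · 100 · 25.02 / (1.4142 · 1.0308) ≈ 0.85817
Gain = 20 log₁₀(0.85817) ≈ -1.33 dB

-1.3 dB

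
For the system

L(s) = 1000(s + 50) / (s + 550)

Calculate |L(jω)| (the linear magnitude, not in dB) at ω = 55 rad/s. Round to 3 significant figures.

134

At s = jω = j55:
zero (s+50): 50 + j55 → |·| = √(50²+55²) = √5525 ≈ 74.33, ∠ = arctan(55/50) ≈ 47.73°
pole (s+550): 550 + j55 → |·| = √(550²+55²) = √305525 ≈ 552.74, ∠ = arctan(55/550) ≈ 5.71°
|L| = 1000 · 74.33 / 552.74 ≈ 134.48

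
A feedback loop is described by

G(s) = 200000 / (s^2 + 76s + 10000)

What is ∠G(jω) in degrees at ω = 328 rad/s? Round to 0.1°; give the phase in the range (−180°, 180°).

At s = jω = j328:
quadratic: (j328)² + 76·j328 + 10000 = -97584 + j24928 → |·| ≈ 1.0072e+05, ∠ ≈ 165.67°
∠G = 0.00° − 165.67° = -165.67°

-165.7°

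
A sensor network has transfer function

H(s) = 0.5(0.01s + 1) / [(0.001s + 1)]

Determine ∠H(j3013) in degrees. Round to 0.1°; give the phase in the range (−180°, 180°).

16.5°

At ω = 3013 rad/s:
zero (1 + j3013·0.01) = 1 + j30.13 → |·| ≈ 30.147, ∠ ≈ 88.10°
pole (1 + j3013·0.001) = 1 + j3.013 → |·| ≈ 3.1746, ∠ ≈ 71.64°
∠H = (88.10°) − (71.64°) = 16.46°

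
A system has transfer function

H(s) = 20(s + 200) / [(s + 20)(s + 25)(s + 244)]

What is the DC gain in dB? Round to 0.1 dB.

-29.7 dB

H(0) = 20·200 / (20·25·244) ≈ 0.032787
20 log₁₀(0.032787) ≈ -29.69 dB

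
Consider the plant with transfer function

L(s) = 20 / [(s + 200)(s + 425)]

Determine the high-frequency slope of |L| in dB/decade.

-40 dB/decade

Each pole contributes −20 dB/decade at high frequency; each zero contributes +20 dB/decade.
Net: 0 zero(s) − 2 pole(s) → -40 dB/decade.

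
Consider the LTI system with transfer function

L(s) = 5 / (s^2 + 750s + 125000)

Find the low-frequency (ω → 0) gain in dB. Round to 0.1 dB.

L(0) = 5 / 125000 = 4e-05
20 log₁₀(4e-05) ≈ -87.96 dB

-88.0 dB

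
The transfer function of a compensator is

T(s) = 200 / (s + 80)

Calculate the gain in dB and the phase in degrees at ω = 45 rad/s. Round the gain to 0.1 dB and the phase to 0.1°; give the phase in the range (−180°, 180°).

6.8 dB, -29.4°

Substitute s = j45:
Numerator: 200 = 200 + j0
Denominator: (j45) + 80 = 80 + j45
|N| = √(200² + 0²) ≈ 200, ∠N ≈ 0.00°
|D| = √(80² + 45²) ≈ 91.788, ∠D ≈ 29.36°
|T| = 200 / 91.788 ≈ 2.1789
Gain = 20 log₁₀(2.1789) ≈ 6.76 dB
∠T = 0.00° − 29.36° = -29.36°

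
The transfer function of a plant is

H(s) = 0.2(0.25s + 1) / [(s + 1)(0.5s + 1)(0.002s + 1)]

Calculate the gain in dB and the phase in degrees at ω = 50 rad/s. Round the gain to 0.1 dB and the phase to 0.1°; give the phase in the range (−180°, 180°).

At ω = 50 rad/s:
zero (1 + j50·0.25) = 1 + j12.5 → |·| ≈ 12.54, ∠ ≈ 85.43°
pole (1 + j50·1) = 1 + j50 → |·| ≈ 50.01, ∠ ≈ 88.85°
pole (1 + j50·0.5) = 1 + j25 → |·| ≈ 25.02, ∠ ≈ 87.71°
pole (1 + j50·0.002) = 1 + j0.1 → |·| ≈ 1.005, ∠ ≈ 5.71°
|H| = 0.2 · 12.54 / (50.01 · 25.02 · 1.005) ≈ 0.0019944
Gain = 20 log₁₀(0.0019944) ≈ -54.00 dB
∠H = (85.43°) − (88.85° + 87.71° + 5.71°) = -96.84°

-54.0 dB, -96.8°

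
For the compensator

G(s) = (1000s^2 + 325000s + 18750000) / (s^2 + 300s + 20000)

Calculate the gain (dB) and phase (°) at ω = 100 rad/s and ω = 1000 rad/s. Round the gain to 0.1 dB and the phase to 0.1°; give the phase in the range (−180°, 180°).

ω = 100: 60.5 dB, 3.4°; ω = 1000: 60.1 dB, -1.3°

Substitute s = j100:
Numerator: 1000(j100)^2 + 325000(j100) + 18750000 = 8750000 + j32500000
Denominator: (j100)^2 + 300(j100) + 20000 = 10000 + j30000
|N| = √(8750000² + 32500000²) ≈ 3.3657e+07, ∠N ≈ 74.93°
|D| = √(10000² + 30000²) ≈ 31623, ∠D ≈ 71.57°
|G| = 3.3657e+07 / 31623 ≈ 1064.3
Gain = 20 log₁₀(1064.3) ≈ 60.54 dB
∠G = 74.93° − 71.57° = 3.36°

Substitute s = j1000:
Numerator: 1000(j1000)^2 + 325000(j1000) + 18750000 = -981250000 + j325000000
Denominator: (j1000)^2 + 300(j1000) + 20000 = -980000 + j300000
|N| = √(981250000² + 325000000²) ≈ 1.0337e+09, ∠N ≈ 161.67°
|D| = √(980000² + 300000²) ≈ 1.0249e+06, ∠D ≈ 162.98°
|G| = 1.0337e+09 / 1.0249e+06 ≈ 1008.6
Gain = 20 log₁₀(1008.6) ≈ 60.07 dB
∠G = 161.67° − 162.98° = -1.31°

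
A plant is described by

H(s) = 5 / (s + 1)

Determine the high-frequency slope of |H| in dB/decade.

Each pole contributes −20 dB/decade at high frequency; each zero contributes +20 dB/decade.
Net: 0 zero(s) − 1 pole(s) → -20 dB/decade.

-20 dB/decade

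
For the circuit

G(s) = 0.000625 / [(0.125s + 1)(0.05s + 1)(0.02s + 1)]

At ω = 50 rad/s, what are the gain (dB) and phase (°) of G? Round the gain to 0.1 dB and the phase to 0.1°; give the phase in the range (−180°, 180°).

At ω = 50 rad/s:
pole (1 + j50·0.125) = 1 + j6.25 → |·| ≈ 6.3295, ∠ ≈ 80.91°
pole (1 + j50·0.05) = 1 + j2.5 → |·| ≈ 2.6926, ∠ ≈ 68.20°
pole (1 + j50·0.02) = 1 + j1 → |·| ≈ 1.4142, ∠ ≈ 45.00°
|G| = 0.000625 · 1 / (6.3295 · 2.6926 · 1.4142) ≈ 2.5932e-05
Gain = 20 log₁₀(2.5932e-05) ≈ -91.72 dB
∠G = (0°) − (80.91° + 68.20° + 45.00°) = -194.11° ≡ 165.89° (principal value)

-91.7 dB, 165.9°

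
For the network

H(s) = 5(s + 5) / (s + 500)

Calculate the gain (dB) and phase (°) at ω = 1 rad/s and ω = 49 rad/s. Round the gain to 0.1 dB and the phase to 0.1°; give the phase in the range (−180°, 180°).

ω = 1: -25.9 dB, 11.2°; ω = 49: -6.2 dB, 78.6°

At s = jω = j1:
zero (s+5): 5 + j1 → |·| = √(5²+1²) = √26 ≈ 5.099, ∠ = arctan(1/5) ≈ 11.31°
pole (s+500): 500 + j1 → |·| = √(500²+1²) = √250001 ≈ 500, ∠ = arctan(1/500) ≈ 0.11°
|H| = 5 · 5.099 / 500 ≈ 0.05099
Gain = 20 log₁₀(0.05099) ≈ -25.85 dB
∠H = 11.31° − 0.11° = 11.20°

At s = jω = j49:
zero (s+5): 5 + j49 → |·| = √(5²+49²) = √2426 ≈ 49.254, ∠ = arctan(49/5) ≈ 84.17°
pole (s+500): 500 + j49 → |·| = √(500²+49²) = √252401 ≈ 502.4, ∠ = arctan(49/500) ≈ 5.60°
|H| = 5 · 49.254 / 502.4 ≈ 0.49019
Gain = 20 log₁₀(0.49019) ≈ -6.19 dB
∠H = 84.17° − 5.60° = 78.57°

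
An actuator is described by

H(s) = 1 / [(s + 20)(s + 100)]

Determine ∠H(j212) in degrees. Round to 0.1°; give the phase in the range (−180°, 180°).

At s = jω = j212:
pole (s+20): 20 + j212 → |·| = √(20²+212²) = √45344 ≈ 212.94, ∠ = arctan(212/20) ≈ 84.61°
pole (s+100): 100 + j212 → |·| = √(100²+212²) = √54944 ≈ 234.4, ∠ = arctan(212/100) ≈ 64.75°
∠H = 0.00° − 149.36° = -149.36°

-149.4°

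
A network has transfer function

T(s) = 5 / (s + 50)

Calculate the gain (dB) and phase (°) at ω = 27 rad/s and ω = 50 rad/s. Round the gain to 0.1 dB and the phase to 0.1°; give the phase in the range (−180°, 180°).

ω = 27: -21.1 dB, -28.4°; ω = 50: -23.0 dB, -45.0°

Substitute s = j27:
Numerator: 5 = 5 + j0
Denominator: (j27) + 50 = 50 + j27
|N| = √(5² + 0²) ≈ 5, ∠N ≈ 0.00°
|D| = √(50² + 27²) ≈ 56.824, ∠D ≈ 28.37°
|T| = 5 / 56.824 ≈ 0.087991
Gain = 20 log₁₀(0.087991) ≈ -21.11 dB
∠T = 0.00° − 28.37° = -28.37°

Substitute s = j50:
Numerator: 5 = 5 + j0
Denominator: (j50) + 50 = 50 + j50
|N| = √(5² + 0²) ≈ 5, ∠N ≈ 0.00°
|D| = √(50² + 50²) ≈ 70.711, ∠D ≈ 45.00°
|T| = 5 / 70.711 ≈ 0.07071
Gain = 20 log₁₀(0.07071) ≈ -23.01 dB
∠T = 0.00° − 45.00° = -45.00°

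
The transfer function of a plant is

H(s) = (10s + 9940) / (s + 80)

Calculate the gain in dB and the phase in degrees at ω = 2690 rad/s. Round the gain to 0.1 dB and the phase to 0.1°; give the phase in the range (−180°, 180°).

Substitute s = j2690:
Numerator: 10(j2690) + 9940 = 9940 + j26900
Denominator: (j2690) + 80 = 80 + j2690
|N| = √(9940² + 26900²) ≈ 28678, ∠N ≈ 69.72°
|D| = √(80² + 2690²) ≈ 2691.2, ∠D ≈ 88.30°
|H| = 28678 / 2691.2 ≈ 10.656
Gain = 20 log₁₀(10.656) ≈ 20.55 dB
∠H = 69.72° − 88.30° = -18.58°

20.6 dB, -18.6°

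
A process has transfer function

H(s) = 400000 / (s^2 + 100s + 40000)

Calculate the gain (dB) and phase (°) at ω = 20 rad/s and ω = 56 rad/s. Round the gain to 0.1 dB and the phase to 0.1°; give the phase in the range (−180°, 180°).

ω = 20: 20.1 dB, -2.9°; ω = 56: 20.6 dB, -8.6°

At s = jω = j20:
quadratic: (j20)² + 100·j20 + 40000 = 39600 + j2000 → |·| ≈ 39650, ∠ ≈ 2.89°
|H| = 400000 / 39650 ≈ 10.088
Gain = 20 log₁₀(10.088) ≈ 20.08 dB
∠H = 0.00° − 2.89° = -2.89°

At s = jω = j56:
quadratic: (j56)² + 100·j56 + 40000 = 36864 + j5600 → |·| ≈ 37287, ∠ ≈ 8.64°
|H| = 400000 / 37287 ≈ 10.728
Gain = 20 log₁₀(10.728) ≈ 20.61 dB
∠H = 0.00° − 8.64° = -8.64°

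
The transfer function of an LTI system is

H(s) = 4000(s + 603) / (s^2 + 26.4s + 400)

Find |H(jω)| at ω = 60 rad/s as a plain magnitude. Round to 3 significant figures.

At s = jω = j60:
zero (s+603): 603 + j60 → |·| = √(603²+60²) = √367209 ≈ 605.98, ∠ = arctan(60/603) ≈ 5.68°
quadratic: (j60)² + 26.4·j60 + 400 = -3200 + j1584 → |·| ≈ 3570.6, ∠ ≈ 153.66°
|H| = 4000 · 605.98 / 3570.6 ≈ 678.86

679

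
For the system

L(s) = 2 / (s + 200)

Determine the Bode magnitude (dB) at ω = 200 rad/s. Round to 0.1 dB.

At s = jω = j200:
pole (s+200): 200 + j200 → |·| = √(200²+200²) = √80000 ≈ 282.84, ∠ = arctan(200/200) ≈ 45.00°
|L| = 2 / 282.84 ≈ 0.0070711
Gain = 20 log₁₀(0.0070711) ≈ -43.01 dB

-43.0 dB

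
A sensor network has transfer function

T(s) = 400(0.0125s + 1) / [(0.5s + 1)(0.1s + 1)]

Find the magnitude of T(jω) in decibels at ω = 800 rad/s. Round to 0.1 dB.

-18.0 dB

At ω = 800 rad/s:
zero (1 + j800·0.0125) = 1 + j10 → |·| ≈ 10.05, ∠ ≈ 84.29°
pole (1 + j800·0.5) = 1 + j400 → |·| ≈ 400, ∠ ≈ 89.86°
pole (1 + j800·0.1) = 1 + j80 → |·| ≈ 80.006, ∠ ≈ 89.28°
|T| = 400 · 10.05 / (400 · 80.006) ≈ 0.12562
Gain = 20 log₁₀(0.12562) ≈ -18.02 dB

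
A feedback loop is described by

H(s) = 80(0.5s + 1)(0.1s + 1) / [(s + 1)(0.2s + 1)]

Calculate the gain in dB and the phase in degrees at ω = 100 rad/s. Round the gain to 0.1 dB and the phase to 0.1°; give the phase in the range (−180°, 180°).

At ω = 100 rad/s:
zero (1 + j100·0.5) = 1 + j50 → |·| ≈ 50.01, ∠ ≈ 88.85°
zero (1 + j100·0.1) = 1 + j10 → |·| ≈ 10.05, ∠ ≈ 84.29°
pole (1 + j100·1) = 1 + j100 → |·| ≈ 100, ∠ ≈ 89.43°
pole (1 + j100·0.2) = 1 + j20 → |·| ≈ 20.025, ∠ ≈ 87.14°
|H| = 80 · 50.01 · 10.05 / (100 · 20.025) ≈ 20.079
Gain = 20 log₁₀(20.079) ≈ 26.05 dB
∠H = (88.85° + 84.29°) − (89.43° + 87.14°) = -3.43°

26.1 dB, -3.4°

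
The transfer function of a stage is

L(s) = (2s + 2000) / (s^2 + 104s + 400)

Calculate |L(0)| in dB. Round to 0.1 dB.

L(0) = 2000 / 400 = 5
20 log₁₀(5) ≈ 13.98 dB

14.0 dB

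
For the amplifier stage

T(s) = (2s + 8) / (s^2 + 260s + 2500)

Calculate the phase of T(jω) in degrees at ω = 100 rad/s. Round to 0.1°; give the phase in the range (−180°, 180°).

-18.4°

Substitute s = j100:
Numerator: 2(j100) + 8 = 8 + j200
Denominator: (j100)^2 + 260(j100) + 2500 = -7500 + j26000
|N| = √(8² + 200²) ≈ 200.16, ∠N ≈ 87.71°
|D| = √(7500² + 26000²) ≈ 27060, ∠D ≈ 106.09°
∠T = 87.71° − 106.09° = -18.38°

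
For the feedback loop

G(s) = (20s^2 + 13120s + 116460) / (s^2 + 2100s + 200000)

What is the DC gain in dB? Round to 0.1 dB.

G(0) = 116460 / 200000 ≈ 0.5823
20 log₁₀(0.5823) ≈ -4.70 dB

-4.7 dB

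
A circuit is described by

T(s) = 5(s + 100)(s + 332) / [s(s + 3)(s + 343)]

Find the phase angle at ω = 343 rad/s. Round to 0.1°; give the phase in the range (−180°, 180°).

At s = jω = j343:
zero (s+100): 100 + j343 → |·| = √(100²+343²) = √127649 ≈ 357.28, ∠ = arctan(343/100) ≈ 73.75°
zero (s+332): 332 + j343 → |·| = √(332²+343²) = √227873 ≈ 477.36, ∠ = arctan(343/332) ≈ 45.93°
pole (s+3): 3 + j343 → |·| = √(3²+343²) = √117658 ≈ 343.01, ∠ = arctan(343/3) ≈ 89.50°
pole (s+343): 343 + j343 → |·| = √(343²+343²) = √235298 ≈ 485.08, ∠ = arctan(343/343) ≈ 45.00°
pole at origin: |s| = 343, ∠ = 90.00° (in denominator)
∠T = 119.68° − 224.50° = -104.82°

-104.8°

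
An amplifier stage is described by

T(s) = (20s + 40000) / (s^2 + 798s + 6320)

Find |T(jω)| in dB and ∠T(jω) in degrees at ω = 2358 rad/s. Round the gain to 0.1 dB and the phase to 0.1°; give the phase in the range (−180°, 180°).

-39.5 dB, -111.6°

Substitute s = j2358:
Numerator: 20(j2358) + 40000 = 40000 + j47160
Denominator: (j2358)^2 + 798(j2358) + 6320 = -5553844 + j1881684
|N| = √(40000² + 47160²) ≈ 61839, ∠N ≈ 49.70°
|D| = √(5553844² + 1881684²) ≈ 5.864e+06, ∠D ≈ 161.28°
|T| = 61839 / 5.864e+06 ≈ 0.010546
Gain = 20 log₁₀(0.010546) ≈ -39.54 dB
∠T = 49.70° − 161.28° = -111.58°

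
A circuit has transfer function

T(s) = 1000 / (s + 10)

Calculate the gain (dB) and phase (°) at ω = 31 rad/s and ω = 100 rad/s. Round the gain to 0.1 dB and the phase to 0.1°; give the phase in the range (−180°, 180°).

ω = 31: 29.7 dB, -72.1°; ω = 100: 20.0 dB, -84.3°

Substitute s = j31:
Numerator: 1000 = 1000 + j0
Denominator: (j31) + 10 = 10 + j31
|N| = √(1000² + 0²) ≈ 1000, ∠N ≈ 0.00°
|D| = √(10² + 31²) ≈ 32.573, ∠D ≈ 72.12°
|T| = 1000 / 32.573 ≈ 30.7
Gain = 20 log₁₀(30.7) ≈ 29.74 dB
∠T = 0.00° − 72.12° = -72.12°

Substitute s = j100:
Numerator: 1000 = 1000 + j0
Denominator: (j100) + 10 = 10 + j100
|N| = √(1000² + 0²) ≈ 1000, ∠N ≈ 0.00°
|D| = √(10² + 100²) ≈ 100.5, ∠D ≈ 84.29°
|T| = 1000 / 100.5 ≈ 9.9502
Gain = 20 log₁₀(9.9502) ≈ 19.96 dB
∠T = 0.00° − 84.29° = -84.29°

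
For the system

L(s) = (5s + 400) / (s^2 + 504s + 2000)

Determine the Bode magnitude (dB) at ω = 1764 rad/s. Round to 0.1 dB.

Substitute s = j1764:
Numerator: 5(j1764) + 400 = 400 + j8820
Denominator: (j1764)^2 + 504(j1764) + 2000 = -3109696 + j889056
|N| = √(400² + 8820²) ≈ 8829.1, ∠N ≈ 87.40°
|D| = √(3109696² + 889056²) ≈ 3.2343e+06, ∠D ≈ 164.04°
|L| = 8829.1 / 3.2343e+06 ≈ 0.0027298
Gain = 20 log₁₀(0.0027298) ≈ -51.28 dB

-51.3 dB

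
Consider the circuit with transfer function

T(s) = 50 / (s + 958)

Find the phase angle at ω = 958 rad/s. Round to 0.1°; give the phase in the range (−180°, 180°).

At s = jω = j958:
pole (s+958): 958 + j958 → |·| = √(958²+958²) = √1835528 ≈ 1354.8, ∠ = arctan(958/958) ≈ 45.00°
∠T = 0.00° − 45.00° = -45.00°

-45.0°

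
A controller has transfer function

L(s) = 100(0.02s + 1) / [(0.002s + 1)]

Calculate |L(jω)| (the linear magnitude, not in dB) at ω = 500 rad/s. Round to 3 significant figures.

711

At ω = 500 rad/s:
zero (1 + j500·0.02) = 1 + j10 → |·| ≈ 10.05, ∠ ≈ 84.29°
pole (1 + j500·0.002) = 1 + j1 → |·| ≈ 1.4142, ∠ ≈ 45.00°
|L| = 100 · 10.05 / (1.4142) ≈ 710.65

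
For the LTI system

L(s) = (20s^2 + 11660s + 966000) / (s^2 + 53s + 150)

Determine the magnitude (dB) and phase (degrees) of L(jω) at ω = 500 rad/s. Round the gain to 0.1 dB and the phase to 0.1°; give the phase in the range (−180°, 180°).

29.0 dB, -49.3°

Substitute s = j500:
Numerator: 20(j500)^2 + 11660(j500) + 966000 = -4034000 + j5830000
Denominator: (j500)^2 + 53(j500) + 150 = -249850 + j26500
|N| = √(4034000² + 5830000²) ≈ 7.0896e+06, ∠N ≈ 124.68°
|D| = √(249850² + 26500²) ≈ 2.5125e+05, ∠D ≈ 173.95°
|L| = 7.0896e+06 / 2.5125e+05 ≈ 28.217
Gain = 20 log₁₀(28.217) ≈ 29.01 dB
∠L = 124.68° − 173.95° = -49.27°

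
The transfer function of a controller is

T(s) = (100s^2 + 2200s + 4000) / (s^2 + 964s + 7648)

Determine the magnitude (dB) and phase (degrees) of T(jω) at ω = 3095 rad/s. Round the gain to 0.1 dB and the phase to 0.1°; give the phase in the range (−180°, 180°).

39.6 dB, 16.9°

Substitute s = j3095:
Numerator: 100(j3095)^2 + 2200(j3095) + 4000 = -957898500 + j6809000
Denominator: (j3095)^2 + 964(j3095) + 7648 = -9571377 + j2983580
|N| = √(957898500² + 6809000²) ≈ 9.5792e+08, ∠N ≈ 179.59°
|D| = √(9571377² + 2983580²) ≈ 1.0026e+07, ∠D ≈ 162.69°
|T| = 9.5792e+08 / 1.0026e+07 ≈ 95.544
Gain = 20 log₁₀(95.544) ≈ 39.60 dB
∠T = 179.59° − 162.69° = 16.90°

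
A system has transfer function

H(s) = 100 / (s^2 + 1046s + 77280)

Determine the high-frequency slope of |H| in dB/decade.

-40 dB/decade

Each pole contributes −20 dB/decade at high frequency; each zero contributes +20 dB/decade.
Net: 0 zero(s) − 2 pole(s) → -40 dB/decade.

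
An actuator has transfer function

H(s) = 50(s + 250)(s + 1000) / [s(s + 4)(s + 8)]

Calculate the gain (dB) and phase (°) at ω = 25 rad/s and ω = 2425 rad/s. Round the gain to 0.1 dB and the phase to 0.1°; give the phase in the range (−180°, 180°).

ω = 25: 57.6 dB, 124.0°; ω = 2425: -33.0 dB, -118.0°

At s = jω = j25:
zero (s+250): 250 + j25 → |·| = √(250²+25²) = √63125 ≈ 251.25, ∠ = arctan(25/250) ≈ 5.71°
zero (s+1000): 1000 + j25 → |·| = √(1000²+25²) = √1000625 ≈ 1000.3, ∠ = arctan(25/1000) ≈ 1.43°
pole (s+4): 4 + j25 → |·| = √(4²+25²) = √641 ≈ 25.318, ∠ = arctan(25/4) ≈ 80.91°
pole (s+8): 8 + j25 → |·| = √(8²+25²) = √689 ≈ 26.249, ∠ = arctan(25/8) ≈ 72.26°
pole at origin: |s| = 25, ∠ = 90.00° (in denominator)
|H| = 50 · 2.5133e+05 / 16614 ≈ 756.38
Gain = 20 log₁₀(756.38) ≈ 57.57 dB
∠H = 7.14° − 243.17° = -236.03° ≡ 123.97° (principal value)

At s = jω = j2425:
zero (s+250): 250 + j2425 → |·| = √(250²+2425²) = √5943125 ≈ 2437.9, ∠ = arctan(2425/250) ≈ 84.11°
zero (s+1000): 1000 + j2425 → |·| = √(1000²+2425²) = √6880625 ≈ 2623.1, ∠ = arctan(2425/1000) ≈ 67.59°
pole (s+4): 4 + j2425 → |·| = √(4²+2425²) = √5880641 ≈ 2425, ∠ = arctan(2425/4) ≈ 89.91°
pole (s+8): 8 + j2425 → |·| = √(8²+2425²) = √5880689 ≈ 2425, ∠ = arctan(2425/8) ≈ 89.81°
pole at origin: |s| = 2425, ∠ = 90.00° (in denominator)
|H| = 50 · 6.3949e+06 / 1.4261e+10 ≈ 0.022421
Gain = 20 log₁₀(0.022421) ≈ -32.99 dB
∠H = 151.70° − 269.72° = -118.02°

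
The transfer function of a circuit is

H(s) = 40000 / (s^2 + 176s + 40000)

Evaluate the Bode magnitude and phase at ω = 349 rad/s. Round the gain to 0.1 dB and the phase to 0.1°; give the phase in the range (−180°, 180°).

-8.2 dB, -143.1°

At s = jω = j349:
quadratic: (j349)² + 176·j349 + 40000 = -81801 + j61424 → |·| ≈ 1.023e+05, ∠ ≈ 143.10°
|H| = 40000 / 1.023e+05 ≈ 0.39101
Gain = 20 log₁₀(0.39101) ≈ -8.16 dB
∠H = 0.00° − 143.10° = -143.10°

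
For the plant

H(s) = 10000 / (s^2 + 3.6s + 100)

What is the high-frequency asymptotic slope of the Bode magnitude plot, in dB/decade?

Each pole contributes −20 dB/decade at high frequency; each zero contributes +20 dB/decade.
Net: 0 zero(s) − 2 pole(s) → -40 dB/decade.

-40 dB/decade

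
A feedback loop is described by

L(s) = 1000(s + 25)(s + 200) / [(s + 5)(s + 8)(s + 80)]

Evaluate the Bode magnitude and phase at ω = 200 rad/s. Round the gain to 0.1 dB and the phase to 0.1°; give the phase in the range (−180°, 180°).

At s = jω = j200:
zero (s+25): 25 + j200 → |·| = √(25²+200²) = √40625 ≈ 201.56, ∠ = arctan(200/25) ≈ 82.87°
zero (s+200): 200 + j200 → |·| = √(200²+200²) = √80000 ≈ 282.84, ∠ = arctan(200/200) ≈ 45.00°
pole (s+5): 5 + j200 → |·| = √(5²+200²) = √40025 ≈ 200.06, ∠ = arctan(200/5) ≈ 88.57°
pole (s+8): 8 + j200 → |·| = √(8²+200²) = √40064 ≈ 200.16, ∠ = arctan(200/8) ≈ 87.71°
pole (s+80): 80 + j200 → |·| = √(80²+200²) = √46400 ≈ 215.41, ∠ = arctan(200/80) ≈ 68.20°
|L| = 1000 · 57009 / 8.6259e+06 ≈ 6.609
Gain = 20 log₁₀(6.609) ≈ 16.40 dB
∠L = 127.87° − 244.48° = -116.61°

16.4 dB, -116.6°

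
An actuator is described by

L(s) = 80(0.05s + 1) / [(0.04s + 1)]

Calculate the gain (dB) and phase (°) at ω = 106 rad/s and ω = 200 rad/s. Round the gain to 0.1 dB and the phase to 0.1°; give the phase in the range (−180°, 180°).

At ω = 106 rad/s:
zero (1 + j106·0.05) = 1 + j5.3 → |·| ≈ 5.3935, ∠ ≈ 79.32°
pole (1 + j106·0.04) = 1 + j4.24 → |·| ≈ 4.3563, ∠ ≈ 76.73°
|L| = 80 · 5.3935 / (4.3563) ≈ 99.047
Gain = 20 log₁₀(99.047) ≈ 39.92 dB
∠L = (79.32°) − (76.73°) = 2.59°

At ω = 200 rad/s:
zero (1 + j200·0.05) = 1 + j10 → |·| ≈ 10.05, ∠ ≈ 84.29°
pole (1 + j200·0.04) = 1 + j8 → |·| ≈ 8.0623, ∠ ≈ 82.87°
|L| = 80 · 10.05 / (8.0623) ≈ 99.723
Gain = 20 log₁₀(99.723) ≈ 39.98 dB
∠L = (84.29°) − (82.87°) = 1.42°

ω = 106: 39.9 dB, 2.6°; ω = 200: 40.0 dB, 1.4°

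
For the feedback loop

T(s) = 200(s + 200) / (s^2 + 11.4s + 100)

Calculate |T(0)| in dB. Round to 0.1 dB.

T(0) = 200·200 / 100 = 400
20 log₁₀(400) ≈ 52.04 dB

52.0 dB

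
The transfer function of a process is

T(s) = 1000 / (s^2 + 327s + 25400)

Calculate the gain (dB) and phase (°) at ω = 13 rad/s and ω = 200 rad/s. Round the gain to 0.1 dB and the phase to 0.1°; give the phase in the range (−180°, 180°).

Substitute s = j13:
Numerator: 1000 = 1000 + j0
Denominator: (j13)^2 + 327(j13) + 25400 = 25231 + j4251
|N| = √(1000² + 0²) ≈ 1000, ∠N ≈ 0.00°
|D| = √(25231² + 4251²) ≈ 25587, ∠D ≈ 9.56°
|T| = 1000 / 25587 ≈ 0.039082
Gain = 20 log₁₀(0.039082) ≈ -28.16 dB
∠T = 0.00° − 9.56° = -9.56°

Substitute s = j200:
Numerator: 1000 = 1000 + j0
Denominator: (j200)^2 + 327(j200) + 25400 = -14600 + j65400
|N| = √(1000² + 0²) ≈ 1000, ∠N ≈ 0.00°
|D| = √(14600² + 65400²) ≈ 67010, ∠D ≈ 102.58°
|T| = 1000 / 67010 ≈ 0.014923
Gain = 20 log₁₀(0.014923) ≈ -36.52 dB
∠T = 0.00° − 102.58° = -102.58°

ω = 13: -28.2 dB, -9.6°; ω = 200: -36.5 dB, -102.6°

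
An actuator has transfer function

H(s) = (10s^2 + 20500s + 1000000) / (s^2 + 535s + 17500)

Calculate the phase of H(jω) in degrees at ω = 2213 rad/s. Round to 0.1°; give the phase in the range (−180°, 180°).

-29.8°

Substitute s = j2213:
Numerator: 10(j2213)^2 + 20500(j2213) + 1000000 = -47973690 + j45366500
Denominator: (j2213)^2 + 535(j2213) + 17500 = -4879869 + j1183955
|N| = √(47973690² + 45366500²) ≈ 6.6027e+07, ∠N ≈ 136.60°
|D| = √(4879869² + 1183955²) ≈ 5.0214e+06, ∠D ≈ 166.36°
∠H = 136.60° − 166.36° = -29.76°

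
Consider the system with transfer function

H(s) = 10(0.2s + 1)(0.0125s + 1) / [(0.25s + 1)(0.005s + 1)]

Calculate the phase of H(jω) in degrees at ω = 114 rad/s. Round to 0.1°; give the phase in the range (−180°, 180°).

At ω = 114 rad/s:
zero (1 + j114·0.2) = 1 + j22.8 → |·| ≈ 22.822, ∠ ≈ 87.49°
zero (1 + j114·0.0125) = 1 + j1.425 → |·| ≈ 1.7409, ∠ ≈ 54.94°
pole (1 + j114·0.25) = 1 + j28.5 → |·| ≈ 28.518, ∠ ≈ 87.99°
pole (1 + j114·0.005) = 1 + j0.57 → |·| ≈ 1.151, ∠ ≈ 29.68°
∠H = (87.49° + 54.94°) − (87.99° + 29.68°) = 24.76°

24.8°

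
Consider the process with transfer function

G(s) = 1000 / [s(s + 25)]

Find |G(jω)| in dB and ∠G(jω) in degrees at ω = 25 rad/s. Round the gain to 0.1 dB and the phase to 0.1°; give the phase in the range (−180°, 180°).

1.1 dB, -135.0°

At s = jω = j25:
pole (s+25): 25 + j25 → |·| = √(25²+25²) = √1250 ≈ 35.355, ∠ = arctan(25/25) ≈ 45.00°
pole at origin: |s| = 25, ∠ = 90.00° (in denominator)
|G| = 1000 / 883.87 ≈ 1.1314
Gain = 20 log₁₀(1.1314) ≈ 1.07 dB
∠G = 0.00° − 135.00° = -135.00°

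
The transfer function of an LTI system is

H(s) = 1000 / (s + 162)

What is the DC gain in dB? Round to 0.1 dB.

H(0) = 1000 / (162) ≈ 6.1728
20 log₁₀(6.1728) ≈ 15.81 dB

15.8 dB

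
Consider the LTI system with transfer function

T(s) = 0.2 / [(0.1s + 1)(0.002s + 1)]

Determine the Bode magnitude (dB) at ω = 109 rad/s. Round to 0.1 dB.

-35.0 dB

At ω = 109 rad/s:
pole (1 + j109·0.1) = 1 + j10.9 → |·| ≈ 10.946, ∠ ≈ 84.76°
pole (1 + j109·0.002) = 1 + j0.218 → |·| ≈ 1.0235, ∠ ≈ 12.30°
|T| = 0.2 · 1 / (10.946 · 1.0235) ≈ 0.017852
Gain = 20 log₁₀(0.017852) ≈ -34.97 dB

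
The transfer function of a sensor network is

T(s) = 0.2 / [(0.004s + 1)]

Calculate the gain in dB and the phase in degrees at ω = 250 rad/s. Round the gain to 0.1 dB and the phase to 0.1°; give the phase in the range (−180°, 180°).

-17.0 dB, -45.0°

At ω = 250 rad/s:
pole (1 + j250·0.004) = 1 + j1 → |·| ≈ 1.4142, ∠ ≈ 45.00°
|T| = 0.2 · 1 / (1.4142) ≈ 0.14142
Gain = 20 log₁₀(0.14142) ≈ -16.99 dB
∠T = (0°) − (45.00°) = -45.00°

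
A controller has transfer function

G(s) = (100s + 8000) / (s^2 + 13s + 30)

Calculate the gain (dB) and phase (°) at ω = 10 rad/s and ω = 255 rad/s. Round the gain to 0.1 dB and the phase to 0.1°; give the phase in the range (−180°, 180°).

Substitute s = j10:
Numerator: 100(j10) + 8000 = 8000 + j1000
Denominator: (j10)^2 + 13(j10) + 30 = -70 + j130
|N| = √(8000² + 1000²) ≈ 8062.3, ∠N ≈ 7.13°
|D| = √(70² + 130²) ≈ 147.65, ∠D ≈ 118.30°
|G| = 8062.3 / 147.65 ≈ 54.604
Gain = 20 log₁₀(54.604) ≈ 34.74 dB
∠G = 7.13° − 118.30° = -111.17°

Substitute s = j255:
Numerator: 100(j255) + 8000 = 8000 + j25500
Denominator: (j255)^2 + 13(j255) + 30 = -64995 + j3315
|N| = √(8000² + 25500²) ≈ 26725, ∠N ≈ 72.58°
|D| = √(64995² + 3315²) ≈ 65079, ∠D ≈ 177.08°
|G| = 26725 / 65079 ≈ 0.41065
Gain = 20 log₁₀(0.41065) ≈ -7.73 dB
∠G = 72.58° − 177.08° = -104.50°

ω = 10: 34.7 dB, -111.2°; ω = 255: -7.7 dB, -104.5°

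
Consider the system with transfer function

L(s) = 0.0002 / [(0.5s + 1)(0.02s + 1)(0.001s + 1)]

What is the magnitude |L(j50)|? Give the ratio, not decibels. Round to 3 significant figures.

At ω = 50 rad/s:
pole (1 + j50·0.5) = 1 + j25 → |·| ≈ 25.02, ∠ ≈ 87.71°
pole (1 + j50·0.02) = 1 + j1 → |·| ≈ 1.4142, ∠ ≈ 45.00°
pole (1 + j50·0.001) = 1 + j0.05 → |·| ≈ 1.0012, ∠ ≈ 2.86°
|L| = 0.0002 · 1 / (25.02 · 1.4142 · 1.0012) ≈ 5.6456e-06

5.65e-06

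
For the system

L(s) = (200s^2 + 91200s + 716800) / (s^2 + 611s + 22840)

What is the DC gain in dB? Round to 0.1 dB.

L(0) = 716800 / 22840 ≈ 31.384
20 log₁₀(31.384) ≈ 29.93 dB

29.9 dB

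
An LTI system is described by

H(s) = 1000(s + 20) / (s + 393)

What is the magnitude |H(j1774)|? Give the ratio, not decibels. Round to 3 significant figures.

At s = jω = j1774:
zero (s+20): 20 + j1774 → |·| = √(20²+1774²) = √3147476 ≈ 1774.1, ∠ = arctan(1774/20) ≈ 89.35°
pole (s+393): 393 + j1774 → |·| = √(393²+1774²) = √3301525 ≈ 1817, ∠ = arctan(1774/393) ≈ 77.51°
|H| = 1000 · 1774.1 / 1817 ≈ 976.39

976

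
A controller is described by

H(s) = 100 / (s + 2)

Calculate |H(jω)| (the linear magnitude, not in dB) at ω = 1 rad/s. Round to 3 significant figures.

44.7

At s = jω = j1:
pole (s+2): 2 + j1 → |·| = √(2²+1²) = √5 ≈ 2.2361, ∠ = arctan(1/2) ≈ 26.57°
|H| = 100 / 2.2361 ≈ 44.721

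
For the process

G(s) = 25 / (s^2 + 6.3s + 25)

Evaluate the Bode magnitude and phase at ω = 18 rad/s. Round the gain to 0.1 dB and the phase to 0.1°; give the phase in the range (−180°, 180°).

-22.1 dB, -159.2°

At s = jω = j18:
quadratic: (j18)² + 6.3·j18 + 25 = -299 + j113.4 → |·| ≈ 319.78, ∠ ≈ 159.23°
|G| = 25 / 319.78 ≈ 0.078179
Gain = 20 log₁₀(0.078179) ≈ -22.14 dB
∠G = 0.00° − 159.23° = -159.23°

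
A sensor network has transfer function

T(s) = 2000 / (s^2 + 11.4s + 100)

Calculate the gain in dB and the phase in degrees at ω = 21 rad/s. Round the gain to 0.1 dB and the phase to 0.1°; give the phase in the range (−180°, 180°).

13.6 dB, -144.9°

At s = jω = j21:
quadratic: (j21)² + 11.4·j21 + 100 = -341 + j239.4 → |·| ≈ 416.65, ∠ ≈ 144.93°
|T| = 2000 / 416.65 ≈ 4.8002
Gain = 20 log₁₀(4.8002) ≈ 13.63 dB
∠T = 0.00° − 144.93° = -144.93°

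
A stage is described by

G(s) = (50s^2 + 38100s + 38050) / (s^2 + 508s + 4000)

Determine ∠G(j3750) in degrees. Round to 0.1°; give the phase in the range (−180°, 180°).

-3.8°

Substitute s = j3750:
Numerator: 50(j3750)^2 + 38100(j3750) + 38050 = -703086950 + j142875000
Denominator: (j3750)^2 + 508(j3750) + 4000 = -14058500 + j1905000
|N| = √(703086950² + 142875000²) ≈ 7.1746e+08, ∠N ≈ 168.51°
|D| = √(14058500² + 1905000²) ≈ 1.4187e+07, ∠D ≈ 172.28°
∠G = 168.51° − 172.28° = -3.77°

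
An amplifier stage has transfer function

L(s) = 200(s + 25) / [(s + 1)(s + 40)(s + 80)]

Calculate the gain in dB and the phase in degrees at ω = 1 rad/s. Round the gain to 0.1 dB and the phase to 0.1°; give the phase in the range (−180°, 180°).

At s = jω = j1:
zero (s+25): 25 + j1 → |·| = √(25²+1²) = √626 ≈ 25.02, ∠ = arctan(1/25) ≈ 2.29°
pole (s+1): 1 + j1 → |·| = √(1²+1²) = √2 ≈ 1.4142, ∠ = arctan(1/1) ≈ 45.00°
pole (s+40): 40 + j1 → |·| = √(40²+1²) = √1601 ≈ 40.012, ∠ = arctan(1/40) ≈ 1.43°
pole (s+80): 80 + j1 → |·| = √(80²+1²) = √6401 ≈ 80.006, ∠ = arctan(1/80) ≈ 0.72°
|L| = 200 · 25.02 / 4527.1 ≈ 1.1053
Gain = 20 log₁₀(1.1053) ≈ 0.87 dB
∠L = 2.29° − 47.15° = -44.86°

0.9 dB, -44.9°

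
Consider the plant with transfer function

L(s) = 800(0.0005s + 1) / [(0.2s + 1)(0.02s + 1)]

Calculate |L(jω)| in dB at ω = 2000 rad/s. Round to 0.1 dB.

-23.0 dB

At ω = 2000 rad/s:
zero (1 + j2000·0.0005) = 1 + j1 → |·| ≈ 1.4142, ∠ ≈ 45.00°
pole (1 + j2000·0.2) = 1 + j400 → |·| ≈ 400, ∠ ≈ 89.86°
pole (1 + j2000·0.02) = 1 + j40 → |·| ≈ 40.012, ∠ ≈ 88.57°
|L| = 800 · 1.4142 / (400 · 40.012) ≈ 0.070689
Gain = 20 log₁₀(0.070689) ≈ -23.01 dB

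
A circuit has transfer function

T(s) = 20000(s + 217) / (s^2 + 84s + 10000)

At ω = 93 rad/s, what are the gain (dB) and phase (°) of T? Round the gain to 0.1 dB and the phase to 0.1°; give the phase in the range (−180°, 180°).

55.5 dB, -57.0°

At s = jω = j93:
zero (s+217): 217 + j93 → |·| = √(217²+93²) = √55738 ≈ 236.09, ∠ = arctan(93/217) ≈ 23.20°
quadratic: (j93)² + 84·j93 + 10000 = 1351 + j7812 → |·| ≈ 7928, ∠ ≈ 80.19°
|T| = 20000 · 236.09 / 7928 ≈ 595.59
Gain = 20 log₁₀(595.59) ≈ 55.50 dB
∠T = 23.20° − 80.19° = -56.99°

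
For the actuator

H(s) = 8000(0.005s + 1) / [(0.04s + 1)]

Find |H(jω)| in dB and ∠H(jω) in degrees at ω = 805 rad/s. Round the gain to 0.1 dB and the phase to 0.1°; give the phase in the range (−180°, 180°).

At ω = 805 rad/s:
zero (1 + j805·0.005) = 1 + j4.025 → |·| ≈ 4.1474, ∠ ≈ 76.05°
pole (1 + j805·0.04) = 1 + j32.2 → |·| ≈ 32.216, ∠ ≈ 88.22°
|H| = 8000 · 4.1474 / (32.216) ≈ 1029.9
Gain = 20 log₁₀(1029.9) ≈ 60.26 dB
∠H = (76.05°) − (88.22°) = -12.17°

60.3 dB, -12.2°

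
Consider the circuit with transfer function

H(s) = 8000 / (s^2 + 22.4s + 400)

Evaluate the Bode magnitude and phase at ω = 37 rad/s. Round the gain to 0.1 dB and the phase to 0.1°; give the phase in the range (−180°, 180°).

16.0 dB, -139.5°

At s = jω = j37:
quadratic: (j37)² + 22.4·j37 + 400 = -969 + j828.8 → |·| ≈ 1275.1, ∠ ≈ 139.46°
|H| = 8000 / 1275.1 ≈ 6.274
Gain = 20 log₁₀(6.274) ≈ 15.95 dB
∠H = 0.00° − 139.46° = -139.46°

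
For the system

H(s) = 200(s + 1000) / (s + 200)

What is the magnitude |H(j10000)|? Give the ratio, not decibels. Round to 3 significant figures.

At s = jω = j10000:
zero (s+1000): 1000 + j10000 → |·| = √(1000²+10000²) = √101000000 ≈ 10050, ∠ = arctan(10000/1000) ≈ 84.29°
pole (s+200): 200 + j10000 → |·| = √(200²+10000²) = √100040000 ≈ 10002, ∠ = arctan(10000/200) ≈ 88.85°
|H| = 200 · 10050 / 10002 ≈ 200.96

201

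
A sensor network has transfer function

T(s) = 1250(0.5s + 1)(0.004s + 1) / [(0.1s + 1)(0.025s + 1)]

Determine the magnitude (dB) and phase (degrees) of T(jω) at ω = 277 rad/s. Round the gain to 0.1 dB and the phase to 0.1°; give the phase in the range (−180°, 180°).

At ω = 277 rad/s:
zero (1 + j277·0.5) = 1 + j138.5 → |·| ≈ 138.5, ∠ ≈ 89.59°
zero (1 + j277·0.004) = 1 + j1.108 → |·| ≈ 1.4925, ∠ ≈ 47.93°
pole (1 + j277·0.1) = 1 + j27.7 → |·| ≈ 27.718, ∠ ≈ 87.93°
pole (1 + j277·0.025) = 1 + j6.925 → |·| ≈ 6.9968, ∠ ≈ 81.78°
|T| = 1250 · 138.5 · 1.4925 / (27.718 · 6.9968) ≈ 1332.3
Gain = 20 log₁₀(1332.3) ≈ 62.49 dB
∠T = (89.59° + 47.93°) − (87.93° + 81.78°) = -32.19°

62.5 dB, -32.2°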